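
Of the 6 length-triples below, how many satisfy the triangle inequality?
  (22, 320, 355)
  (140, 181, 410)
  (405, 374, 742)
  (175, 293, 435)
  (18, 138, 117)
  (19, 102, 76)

2

(22,320,355): 22+320 ≤ 355 → not valid
(140,181,410): 140+181 ≤ 410 → not valid
(374,405,742): 374+405 > 742 → valid
(175,293,435): 175+293 > 435 → valid
(18,117,138): 18+117 ≤ 138 → not valid
(19,76,102): 19+76 ≤ 102 → not valid
2 of the 6 triples form a triangle.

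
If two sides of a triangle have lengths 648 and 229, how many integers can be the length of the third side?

457

The third side lies in the open interval (419, 877).
Integers from 420 to 876 inclusive: 876 − 420 + 1 = 457.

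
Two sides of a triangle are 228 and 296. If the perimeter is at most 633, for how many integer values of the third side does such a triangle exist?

Triangle inequality: 68 < x < 524. Perimeter ≤ 633 gives x ≤ 633 − 228 − 296 = 109.
So 68 < x ≤ 109; integers 69 through 109: 41 values.

41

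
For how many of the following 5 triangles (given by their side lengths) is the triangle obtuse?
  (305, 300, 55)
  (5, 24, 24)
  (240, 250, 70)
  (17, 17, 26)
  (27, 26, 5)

(305,300,55): 55²+300² = 93025 = 305² → right
(5,24,24): 5²+24² = 601 > 576 = 24² → acute
(240,250,70): 70²+240² = 62500 = 250² → right
(17,17,26): 17²+17² = 578 < 676 = 26² → obtuse
(27,26,5): 5²+26² = 701 < 729 = 27² → obtuse
2 of the 5 are obtuse.

2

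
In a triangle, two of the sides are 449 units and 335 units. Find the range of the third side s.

By the triangle inequality, s must be less than 449 + 335 = 784 and greater than |449 − 335| = 114.

114 < s < 784 (units)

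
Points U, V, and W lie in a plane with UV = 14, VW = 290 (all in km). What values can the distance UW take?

By the triangle inequality, |14 − 290| ≤ UW ≤ 14 + 290.

276 ≤ UW ≤ 304 km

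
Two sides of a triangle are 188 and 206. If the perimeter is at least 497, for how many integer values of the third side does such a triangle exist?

291

Triangle inequality: 18 < x < 394. Perimeter ≥ 497 gives x ≥ 497 − 188 − 206 = 103.
So 103 ≤ x < 394; integers 103 through 393: 291 values.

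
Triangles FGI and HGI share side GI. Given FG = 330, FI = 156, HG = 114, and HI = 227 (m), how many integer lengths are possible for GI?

From triangle FGI: 174 < GI < 486.
From triangle HGI: 113 < GI < 341.
Intersection: 174 < GI < 341, so integers 175 through 340: 166 values.

166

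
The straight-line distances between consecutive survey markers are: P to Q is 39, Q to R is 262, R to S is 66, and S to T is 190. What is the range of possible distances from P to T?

The maximum is all hops collinear in one direction: 39 + 262 + 66 + 190 = 557.
The longest hop is 262; the others sum to 295. Since 262 ≤ 295, the path can fold back on itself completely, so the minimum distance is 0.

0 ≤ PT ≤ 557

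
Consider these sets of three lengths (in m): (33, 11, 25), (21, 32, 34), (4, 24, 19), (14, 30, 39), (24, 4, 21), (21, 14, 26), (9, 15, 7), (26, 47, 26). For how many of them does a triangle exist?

7

(11,25,33): 11+25 > 33 → valid
(21,32,34): 21+32 > 34 → valid
(4,19,24): 4+19 ≤ 24 → not valid
(14,30,39): 14+30 > 39 → valid
(4,21,24): 4+21 > 24 → valid
(14,21,26): 14+21 > 26 → valid
(7,9,15): 7+9 > 15 → valid
(26,26,47): 26+26 > 47 → valid
7 of the 8 triples form a triangle.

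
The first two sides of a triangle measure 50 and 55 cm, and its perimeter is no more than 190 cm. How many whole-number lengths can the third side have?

Triangle inequality: 5 < x < 105. Perimeter ≤ 190 gives x ≤ 190 − 50 − 55 = 85.
So 5 < x ≤ 85; integers 6 through 85: 80 values.

80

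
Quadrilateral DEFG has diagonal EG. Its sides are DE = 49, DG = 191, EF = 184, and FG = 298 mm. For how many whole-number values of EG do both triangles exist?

97

From triangle DEG: 142 < EG < 240.
From triangle FEG: 114 < EG < 482.
Intersection: 142 < EG < 240, so integers 143 through 239: 97 values.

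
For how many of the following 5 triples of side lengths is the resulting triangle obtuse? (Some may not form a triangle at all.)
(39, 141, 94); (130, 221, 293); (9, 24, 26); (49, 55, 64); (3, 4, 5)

2

(39,141,94): 39+94 ≤ 141, not a triangle
(130,221,293): 130²+221² = 65741 < 85849 = 293² → obtuse
(9,24,26): 9²+24² = 657 < 676 = 26² → obtuse
(49,55,64): 49²+55² = 5426 > 4096 = 64² → acute
(3,4,5): 3²+4² = 25 = 5² → right
2 of the 5 are obtuse.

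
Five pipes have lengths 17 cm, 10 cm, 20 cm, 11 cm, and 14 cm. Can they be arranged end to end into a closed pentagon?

A pentagon exists iff every side is shorter than the sum of the others — equivalently, the longest side is less than the sum of the rest.
Longest side 20 < 52 (sum of the remaining 4), so yes.

Yes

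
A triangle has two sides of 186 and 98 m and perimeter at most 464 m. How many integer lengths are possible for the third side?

Triangle inequality: 88 < x < 284. Perimeter ≤ 464 gives x ≤ 464 − 186 − 98 = 180.
So 88 < x ≤ 180; integers 89 through 180: 92 values.

92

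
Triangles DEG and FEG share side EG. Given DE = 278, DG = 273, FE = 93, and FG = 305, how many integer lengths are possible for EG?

185

From triangle DEG: 5 < EG < 551.
From triangle FEG: 212 < EG < 398.
Intersection: 212 < EG < 398, so integers 213 through 397: 185 values.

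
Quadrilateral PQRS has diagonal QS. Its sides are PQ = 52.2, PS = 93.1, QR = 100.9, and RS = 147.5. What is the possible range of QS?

From triangle PQS: |52.2 − 93.1| < QS < 52.2 + 93.1, i.e. 40.9 < QS < 145.3.
From triangle RQS: 46.6 < QS < 248.4.
Both must hold, so QS lies in the intersection.

46.6 < QS < 145.3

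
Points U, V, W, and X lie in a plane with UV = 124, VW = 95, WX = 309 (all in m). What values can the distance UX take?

The maximum is all hops collinear in one direction: 124 + 95 + 309 = 528.
The longest hop is 309; the others sum to 219. Folding the others back against it leaves at least 309 − 219 = 90.

90 ≤ UX ≤ 528 m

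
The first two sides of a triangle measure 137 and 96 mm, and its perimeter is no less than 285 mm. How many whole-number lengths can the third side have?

181

Triangle inequality: 41 < x < 233. Perimeter ≥ 285 gives x ≥ 285 − 137 − 96 = 52.
So 52 ≤ x < 233; integers 52 through 232: 181 values.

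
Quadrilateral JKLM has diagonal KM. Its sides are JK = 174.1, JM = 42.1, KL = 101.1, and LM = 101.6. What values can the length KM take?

132.0 < KM < 202.7

From triangle JKM: |174.1 − 42.1| < KM < 174.1 + 42.1, i.e. 132.0 < KM < 216.2.
From triangle LKM: 0.5 < KM < 202.7.
Both must hold, so KM lies in the intersection.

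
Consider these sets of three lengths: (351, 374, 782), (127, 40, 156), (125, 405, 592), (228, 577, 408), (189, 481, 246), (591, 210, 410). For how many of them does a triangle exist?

(351,374,782): 351+374 ≤ 782 → not valid
(40,127,156): 40+127 > 156 → valid
(125,405,592): 125+405 ≤ 592 → not valid
(228,408,577): 228+408 > 577 → valid
(189,246,481): 189+246 ≤ 481 → not valid
(210,410,591): 210+410 > 591 → valid
3 of the 6 triples form a triangle.

3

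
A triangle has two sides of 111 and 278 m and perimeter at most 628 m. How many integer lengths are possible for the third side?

Triangle inequality: 167 < x < 389. Perimeter ≤ 628 gives x ≤ 628 − 111 − 278 = 239.
So 167 < x ≤ 239; integers 168 through 239: 72 values.

72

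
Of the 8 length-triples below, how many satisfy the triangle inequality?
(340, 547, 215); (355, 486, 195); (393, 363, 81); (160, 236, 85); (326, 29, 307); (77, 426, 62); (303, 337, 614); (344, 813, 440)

6

(215,340,547): 215+340 > 547 → valid
(195,355,486): 195+355 > 486 → valid
(81,363,393): 81+363 > 393 → valid
(85,160,236): 85+160 > 236 → valid
(29,307,326): 29+307 > 326 → valid
(62,77,426): 62+77 ≤ 426 → not valid
(303,337,614): 303+337 > 614 → valid
(344,440,813): 344+440 ≤ 813 → not valid
6 of the 8 triples form a triangle.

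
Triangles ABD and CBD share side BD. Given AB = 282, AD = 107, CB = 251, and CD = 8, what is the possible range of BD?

243 < BD < 259

From triangle ABD: |282 − 107| < BD < 282 + 107, i.e. 175 < BD < 389.
From triangle CBD: 243 < BD < 259.
Both must hold, so BD lies in the intersection.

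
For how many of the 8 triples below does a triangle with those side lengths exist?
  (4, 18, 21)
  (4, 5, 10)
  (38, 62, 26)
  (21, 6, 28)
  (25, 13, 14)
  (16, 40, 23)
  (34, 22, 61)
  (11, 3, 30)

3

(4,18,21): 4+18 > 21 → valid
(4,5,10): 4+5 ≤ 10 → not valid
(26,38,62): 26+38 > 62 → valid
(6,21,28): 6+21 ≤ 28 → not valid
(13,14,25): 13+14 > 25 → valid
(16,23,40): 16+23 ≤ 40 → not valid
(22,34,61): 22+34 ≤ 61 → not valid
(3,11,30): 3+11 ≤ 30 → not valid
3 of the 8 triples form a triangle.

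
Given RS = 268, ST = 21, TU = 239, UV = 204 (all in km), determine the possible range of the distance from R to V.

The maximum is all hops collinear in one direction: 268 + 21 + 239 + 204 = 732.
The longest hop is 268; the others sum to 464. Since 268 ≤ 464, the path can fold back on itself completely, so the minimum distance is 0.

0 ≤ RV ≤ 732 km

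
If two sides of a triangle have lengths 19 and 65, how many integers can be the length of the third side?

The third side lies in the open interval (46, 84).
Integers from 47 to 83 inclusive: 83 − 47 + 1 = 37.

37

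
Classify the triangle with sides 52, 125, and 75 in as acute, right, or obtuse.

Compare the square of the longest side to the sum of squares of the other two: 52² + 75² = 8329 < 15625 = 125².

obtuse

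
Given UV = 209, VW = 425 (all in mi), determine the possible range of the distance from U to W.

216 ≤ UW ≤ 634 mi

By the triangle inequality, |209 − 425| ≤ UW ≤ 209 + 425.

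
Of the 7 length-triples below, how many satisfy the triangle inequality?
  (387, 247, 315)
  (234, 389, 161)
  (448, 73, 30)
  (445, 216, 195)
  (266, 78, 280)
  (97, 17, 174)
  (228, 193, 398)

4

(247,315,387): 247+315 > 387 → valid
(161,234,389): 161+234 > 389 → valid
(30,73,448): 30+73 ≤ 448 → not valid
(195,216,445): 195+216 ≤ 445 → not valid
(78,266,280): 78+266 > 280 → valid
(17,97,174): 17+97 ≤ 174 → not valid
(193,228,398): 193+228 > 398 → valid
4 of the 7 triples form a triangle.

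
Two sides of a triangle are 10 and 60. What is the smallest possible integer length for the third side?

The third side must be strictly greater than |10 − 60| = 50.
The smallest integer above 50 is 51.

51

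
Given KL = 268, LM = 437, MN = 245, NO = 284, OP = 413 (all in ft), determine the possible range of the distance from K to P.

The maximum is all hops collinear in one direction: 268 + 437 + 245 + 284 + 413 = 1647.
The longest hop is 437; the others sum to 1210. Since 437 ≤ 1210, the path can fold back on itself completely, so the minimum distance is 0.

0 ≤ KP ≤ 1647 ft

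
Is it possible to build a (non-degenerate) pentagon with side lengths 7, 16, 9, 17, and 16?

A pentagon exists iff every side is shorter than the sum of the others — equivalently, the longest side is less than the sum of the rest.
Longest side 17 < 48 (sum of the remaining 4), so yes.

Yes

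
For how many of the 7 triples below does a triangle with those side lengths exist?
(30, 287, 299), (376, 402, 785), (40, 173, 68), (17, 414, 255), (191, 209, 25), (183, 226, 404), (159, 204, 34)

3

(30,287,299): 30+287 > 299 → valid
(376,402,785): 376+402 ≤ 785 → not valid
(40,68,173): 40+68 ≤ 173 → not valid
(17,255,414): 17+255 ≤ 414 → not valid
(25,191,209): 25+191 > 209 → valid
(183,226,404): 183+226 > 404 → valid
(34,159,204): 34+159 ≤ 204 → not valid
3 of the 7 triples form a triangle.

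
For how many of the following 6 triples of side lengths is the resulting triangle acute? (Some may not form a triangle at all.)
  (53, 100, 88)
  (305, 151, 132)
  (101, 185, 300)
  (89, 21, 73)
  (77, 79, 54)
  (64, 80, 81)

3

(53,100,88): 53²+88² = 10553 > 10000 = 100² → acute
(305,151,132): 132+151 ≤ 305, not a triangle
(101,185,300): 101+185 ≤ 300, not a triangle
(89,21,73): 21²+73² = 5770 < 7921 = 89² → obtuse
(77,79,54): 54²+77² = 8845 > 6241 = 79² → acute
(64,80,81): 64²+80² = 10496 > 6561 = 81² → acute
3 of the 6 are acute.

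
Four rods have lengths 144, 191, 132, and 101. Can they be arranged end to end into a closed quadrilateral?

Yes

A quadrilateral exists iff every side is shorter than the sum of the others — equivalently, the longest side is less than the sum of the rest.
Longest side 191 < 377 (sum of the remaining 3), so yes.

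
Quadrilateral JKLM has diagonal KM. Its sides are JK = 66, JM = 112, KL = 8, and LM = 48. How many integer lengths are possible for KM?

From triangle JKM: 46 < KM < 178.
From triangle LKM: 40 < KM < 56.
Intersection: 46 < KM < 56, so integers 47 through 55: 9 values.

9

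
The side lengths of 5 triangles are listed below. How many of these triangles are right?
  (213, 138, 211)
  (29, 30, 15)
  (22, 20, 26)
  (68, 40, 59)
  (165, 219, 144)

(213,138,211): 138²+211² = 63565 > 45369 = 213² → acute
(29,30,15): 15²+29² = 1066 > 900 = 30² → acute
(22,20,26): 20²+22² = 884 > 676 = 26² → acute
(68,40,59): 40²+59² = 5081 > 4624 = 68² → acute
(165,219,144): 144²+165² = 47961 = 219² → right
1 of the 5 is right.

1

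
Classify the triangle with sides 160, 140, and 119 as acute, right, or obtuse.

Compare the square of the longest side to the sum of squares of the other two: 119² + 140² = 33761 > 25600 = 160².

acute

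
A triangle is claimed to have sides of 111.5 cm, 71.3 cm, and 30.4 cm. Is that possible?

The longest side is 111.5, but the other two sum to only 101.7.
101.7 < 111.5, so the triangle inequality fails.

No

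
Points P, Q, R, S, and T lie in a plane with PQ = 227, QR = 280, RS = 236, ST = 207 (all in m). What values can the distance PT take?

0 ≤ PT ≤ 950 m

The maximum is all hops collinear in one direction: 227 + 280 + 236 + 207 = 950.
The longest hop is 280; the others sum to 670. Since 280 ≤ 670, the path can fold back on itself completely, so the minimum distance is 0.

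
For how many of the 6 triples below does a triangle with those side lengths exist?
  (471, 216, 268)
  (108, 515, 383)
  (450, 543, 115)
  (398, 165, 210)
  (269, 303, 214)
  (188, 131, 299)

4

(216,268,471): 216+268 > 471 → valid
(108,383,515): 108+383 ≤ 515 → not valid
(115,450,543): 115+450 > 543 → valid
(165,210,398): 165+210 ≤ 398 → not valid
(214,269,303): 214+269 > 303 → valid
(131,188,299): 131+188 > 299 → valid
4 of the 6 triples form a triangle.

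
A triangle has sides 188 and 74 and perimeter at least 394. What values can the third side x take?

132 ≤ x < 262

Triangle inequality alone gives 114 < x < 262.
The perimeter condition gives x ≥ 394 − 188 − 74 = 132.
Intersecting the two: 132 ≤ x < 262.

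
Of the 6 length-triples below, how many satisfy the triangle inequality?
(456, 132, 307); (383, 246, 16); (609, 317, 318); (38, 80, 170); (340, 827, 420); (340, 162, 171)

1

(132,307,456): 132+307 ≤ 456 → not valid
(16,246,383): 16+246 ≤ 383 → not valid
(317,318,609): 317+318 > 609 → valid
(38,80,170): 38+80 ≤ 170 → not valid
(340,420,827): 340+420 ≤ 827 → not valid
(162,171,340): 162+171 ≤ 340 → not valid
1 of the 6 triples forms a triangle.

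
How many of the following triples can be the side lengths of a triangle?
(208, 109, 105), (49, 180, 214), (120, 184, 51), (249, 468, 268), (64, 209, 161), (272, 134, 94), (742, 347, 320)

(105,109,208): 105+109 > 208 → valid
(49,180,214): 49+180 > 214 → valid
(51,120,184): 51+120 ≤ 184 → not valid
(249,268,468): 249+268 > 468 → valid
(64,161,209): 64+161 > 209 → valid
(94,134,272): 94+134 ≤ 272 → not valid
(320,347,742): 320+347 ≤ 742 → not valid
4 of the 7 triples form a triangle.

4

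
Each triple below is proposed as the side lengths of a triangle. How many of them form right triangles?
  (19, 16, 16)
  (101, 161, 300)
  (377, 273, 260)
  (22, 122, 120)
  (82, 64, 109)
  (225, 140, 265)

(19,16,16): 16²+16² = 512 > 361 = 19² → acute
(101,161,300): 101+161 ≤ 300, not a triangle
(377,273,260): 260²+273² = 142129 = 377² → right
(22,122,120): 22²+120² = 14884 = 122² → right
(82,64,109): 64²+82² = 10820 < 11881 = 109² → obtuse
(225,140,265): 140²+225² = 70225 = 265² → right
3 of the 6 are right.

3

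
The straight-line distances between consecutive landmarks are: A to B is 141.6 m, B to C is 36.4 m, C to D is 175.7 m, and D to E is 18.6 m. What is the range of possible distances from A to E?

0 ≤ AE ≤ 372.3 m

The maximum is all hops collinear in one direction: 141.6 + 36.4 + 175.7 + 18.6 = 372.3.
The longest hop is 175.7; the others sum to 196.6. Since 175.7 ≤ 196.6, the path can fold back on itself completely, so the minimum distance is 0.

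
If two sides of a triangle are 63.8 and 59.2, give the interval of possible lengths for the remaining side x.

By the triangle inequality, x must be less than 63.8 + 59.2 = 123.0 and greater than |63.8 − 59.2| = 4.6.

4.6 < x < 123.0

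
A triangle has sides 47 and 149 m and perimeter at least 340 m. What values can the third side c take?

Triangle inequality alone gives 102 < c < 196.
The perimeter condition gives c ≥ 340 − 47 − 149 = 144.
Intersecting the two: 144 ≤ c < 196.

144 ≤ c < 196 m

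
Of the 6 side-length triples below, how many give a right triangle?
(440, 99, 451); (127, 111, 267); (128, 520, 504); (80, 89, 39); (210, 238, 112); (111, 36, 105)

(440,99,451): 99²+440² = 203401 = 451² → right
(127,111,267): 111+127 ≤ 267, not a triangle
(128,520,504): 128²+504² = 270400 = 520² → right
(80,89,39): 39²+80² = 7921 = 89² → right
(210,238,112): 112²+210² = 56644 = 238² → right
(111,36,105): 36²+105² = 12321 = 111² → right
5 of the 6 are right.

5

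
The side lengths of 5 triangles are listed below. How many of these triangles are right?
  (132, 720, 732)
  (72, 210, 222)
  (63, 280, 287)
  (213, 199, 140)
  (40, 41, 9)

4

(132,720,732): 132²+720² = 535824 = 732² → right
(72,210,222): 72²+210² = 49284 = 222² → right
(63,280,287): 63²+280² = 82369 = 287² → right
(213,199,140): 140²+199² = 59201 > 45369 = 213² → acute
(40,41,9): 9²+40² = 1681 = 41² → right
4 of the 5 are right.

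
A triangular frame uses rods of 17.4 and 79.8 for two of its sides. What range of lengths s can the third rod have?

62.4 < s < 97.2

By the triangle inequality, s must be less than 17.4 + 79.8 = 97.2 and greater than |17.4 − 79.8| = 62.4.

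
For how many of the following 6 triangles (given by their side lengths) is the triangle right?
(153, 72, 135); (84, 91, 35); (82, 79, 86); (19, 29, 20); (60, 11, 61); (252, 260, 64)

4

(153,72,135): 72²+135² = 23409 = 153² → right
(84,91,35): 35²+84² = 8281 = 91² → right
(82,79,86): 79²+82² = 12965 > 7396 = 86² → acute
(19,29,20): 19²+20² = 761 < 841 = 29² → obtuse
(60,11,61): 11²+60² = 3721 = 61² → right
(252,260,64): 64²+252² = 67600 = 260² → right
4 of the 6 are right.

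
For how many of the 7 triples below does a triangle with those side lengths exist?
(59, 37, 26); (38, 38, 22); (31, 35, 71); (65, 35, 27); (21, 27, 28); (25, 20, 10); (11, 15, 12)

5

(26,37,59): 26+37 > 59 → valid
(22,38,38): 22+38 > 38 → valid
(31,35,71): 31+35 ≤ 71 → not valid
(27,35,65): 27+35 ≤ 65 → not valid
(21,27,28): 21+27 > 28 → valid
(10,20,25): 10+20 > 25 → valid
(11,12,15): 11+12 > 15 → valid
5 of the 7 triples form a triangle.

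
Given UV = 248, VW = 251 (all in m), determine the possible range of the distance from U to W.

By the triangle inequality, |248 − 251| ≤ UW ≤ 248 + 251.

3 ≤ UW ≤ 499 m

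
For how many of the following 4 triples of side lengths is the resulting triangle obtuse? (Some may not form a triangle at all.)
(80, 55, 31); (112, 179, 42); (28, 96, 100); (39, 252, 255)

(80,55,31): 31²+55² = 3986 < 6400 = 80² → obtuse
(112,179,42): 42+112 ≤ 179, not a triangle
(28,96,100): 28²+96² = 10000 = 100² → right
(39,252,255): 39²+252² = 65025 = 255² → right
1 of the 4 is obtuse.

1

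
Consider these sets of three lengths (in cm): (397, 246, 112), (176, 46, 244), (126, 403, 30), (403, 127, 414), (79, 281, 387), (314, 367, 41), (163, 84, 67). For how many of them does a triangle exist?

1

(112,246,397): 112+246 ≤ 397 → not valid
(46,176,244): 46+176 ≤ 244 → not valid
(30,126,403): 30+126 ≤ 403 → not valid
(127,403,414): 127+403 > 414 → valid
(79,281,387): 79+281 ≤ 387 → not valid
(41,314,367): 41+314 ≤ 367 → not valid
(67,84,163): 67+84 ≤ 163 → not valid
1 of the 7 triples forms a triangle.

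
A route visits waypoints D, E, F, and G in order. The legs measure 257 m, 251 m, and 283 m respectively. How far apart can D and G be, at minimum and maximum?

0 ≤ DG ≤ 791 m

The maximum is all hops collinear in one direction: 257 + 251 + 283 = 791.
The longest hop is 283; the others sum to 508. Since 283 ≤ 508, the path can fold back on itself completely, so the minimum distance is 0.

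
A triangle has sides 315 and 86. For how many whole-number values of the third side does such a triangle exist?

The third side lies in the open interval (229, 401).
Integers from 230 to 400 inclusive: 400 − 230 + 1 = 171.

171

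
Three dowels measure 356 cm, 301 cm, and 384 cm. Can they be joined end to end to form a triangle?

Yes

The longest side is 384, and the other two sum to 657.
Since 657 > 384, the triangle inequality holds.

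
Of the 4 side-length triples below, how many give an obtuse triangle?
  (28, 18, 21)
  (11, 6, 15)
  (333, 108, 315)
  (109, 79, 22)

2

(28,18,21): 18²+21² = 765 < 784 = 28² → obtuse
(11,6,15): 6²+11² = 157 < 225 = 15² → obtuse
(333,108,315): 108²+315² = 110889 = 333² → right
(109,79,22): 22+79 ≤ 109, not a triangle
2 of the 4 are obtuse.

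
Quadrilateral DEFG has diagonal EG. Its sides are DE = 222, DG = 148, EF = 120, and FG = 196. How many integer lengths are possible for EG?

239

From triangle DEG: 74 < EG < 370.
From triangle FEG: 76 < EG < 316.
Intersection: 76 < EG < 316, so integers 77 through 315: 239 values.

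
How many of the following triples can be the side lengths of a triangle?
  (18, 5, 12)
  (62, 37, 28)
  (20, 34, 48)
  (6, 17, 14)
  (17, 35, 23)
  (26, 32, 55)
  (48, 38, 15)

6

(5,12,18): 5+12 ≤ 18 → not valid
(28,37,62): 28+37 > 62 → valid
(20,34,48): 20+34 > 48 → valid
(6,14,17): 6+14 > 17 → valid
(17,23,35): 17+23 > 35 → valid
(26,32,55): 26+32 > 55 → valid
(15,38,48): 15+38 > 48 → valid
6 of the 7 triples form a triangle.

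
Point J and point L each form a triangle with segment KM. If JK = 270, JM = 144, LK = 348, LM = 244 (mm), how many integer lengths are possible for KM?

287

From triangle JKM: 126 < KM < 414.
From triangle LKM: 104 < KM < 592.
Intersection: 126 < KM < 414, so integers 127 through 413: 287 values.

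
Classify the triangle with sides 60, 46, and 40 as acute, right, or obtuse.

Compare the square of the longest side to the sum of squares of the other two: 40² + 46² = 3716 > 3600 = 60².

acute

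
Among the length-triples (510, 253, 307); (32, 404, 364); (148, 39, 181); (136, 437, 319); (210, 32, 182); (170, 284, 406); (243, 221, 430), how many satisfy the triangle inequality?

(253,307,510): 253+307 > 510 → valid
(32,364,404): 32+364 ≤ 404 → not valid
(39,148,181): 39+148 > 181 → valid
(136,319,437): 136+319 > 437 → valid
(32,182,210): 32+182 > 210 → valid
(170,284,406): 170+284 > 406 → valid
(221,243,430): 221+243 > 430 → valid
6 of the 7 triples form a triangle.

6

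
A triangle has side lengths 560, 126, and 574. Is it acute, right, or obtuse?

right

Compare the square of the longest side to the sum of squares of the other two: 126² + 560² = 329476 = 574².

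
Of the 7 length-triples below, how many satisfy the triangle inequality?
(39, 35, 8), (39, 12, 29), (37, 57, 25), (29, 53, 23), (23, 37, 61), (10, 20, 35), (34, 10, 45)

(8,35,39): 8+35 > 39 → valid
(12,29,39): 12+29 > 39 → valid
(25,37,57): 25+37 > 57 → valid
(23,29,53): 23+29 ≤ 53 → not valid
(23,37,61): 23+37 ≤ 61 → not valid
(10,20,35): 10+20 ≤ 35 → not valid
(10,34,45): 10+34 ≤ 45 → not valid
3 of the 7 triples form a triangle.

3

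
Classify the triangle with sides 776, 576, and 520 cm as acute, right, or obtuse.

Compare the square of the longest side to the sum of squares of the other two: 520² + 576² = 602176 = 776².

right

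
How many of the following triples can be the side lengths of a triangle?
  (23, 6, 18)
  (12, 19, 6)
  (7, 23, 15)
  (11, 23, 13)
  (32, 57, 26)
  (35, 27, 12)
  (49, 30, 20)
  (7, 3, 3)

5

(6,18,23): 6+18 > 23 → valid
(6,12,19): 6+12 ≤ 19 → not valid
(7,15,23): 7+15 ≤ 23 → not valid
(11,13,23): 11+13 > 23 → valid
(26,32,57): 26+32 > 57 → valid
(12,27,35): 12+27 > 35 → valid
(20,30,49): 20+30 > 49 → valid
(3,3,7): 3+3 ≤ 7 → not valid
5 of the 8 triples form a triangle.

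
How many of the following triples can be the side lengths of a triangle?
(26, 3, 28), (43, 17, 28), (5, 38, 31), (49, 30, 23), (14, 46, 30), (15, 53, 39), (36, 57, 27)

(3,26,28): 3+26 > 28 → valid
(17,28,43): 17+28 > 43 → valid
(5,31,38): 5+31 ≤ 38 → not valid
(23,30,49): 23+30 > 49 → valid
(14,30,46): 14+30 ≤ 46 → not valid
(15,39,53): 15+39 > 53 → valid
(27,36,57): 27+36 > 57 → valid
5 of the 7 triples form a triangle.

5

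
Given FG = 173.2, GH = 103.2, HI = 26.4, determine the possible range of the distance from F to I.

43.6 ≤ FI ≤ 302.8

The maximum is all hops collinear in one direction: 173.2 + 103.2 + 26.4 = 302.8.
The longest hop is 173.2; the others sum to 129.6. Folding the others back against it leaves at least 173.2 − 129.6 = 43.6.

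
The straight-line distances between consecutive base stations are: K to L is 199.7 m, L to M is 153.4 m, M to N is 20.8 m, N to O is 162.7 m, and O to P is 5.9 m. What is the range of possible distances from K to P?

The maximum is all hops collinear in one direction: 199.7 + 153.4 + 20.8 + 162.7 + 5.9 = 542.5.
The longest hop is 199.7; the others sum to 342.8. Since 199.7 ≤ 342.8, the path can fold back on itself completely, so the minimum distance is 0.

0 ≤ KP ≤ 542.5 m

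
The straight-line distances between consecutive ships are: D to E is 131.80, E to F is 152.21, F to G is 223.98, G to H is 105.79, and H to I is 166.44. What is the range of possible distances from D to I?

0 ≤ DI ≤ 780.22

The maximum is all hops collinear in one direction: 131.80 + 152.21 + 223.98 + 105.79 + 166.44 = 780.22.
The longest hop is 223.98; the others sum to 556.24. Since 223.98 ≤ 556.24, the path can fold back on itself completely, so the minimum distance is 0.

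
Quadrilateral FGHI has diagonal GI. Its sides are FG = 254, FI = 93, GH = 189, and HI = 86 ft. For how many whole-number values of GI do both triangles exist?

113

From triangle FGI: 161 < GI < 347.
From triangle HGI: 103 < GI < 275.
Intersection: 161 < GI < 275, so integers 162 through 274: 113 values.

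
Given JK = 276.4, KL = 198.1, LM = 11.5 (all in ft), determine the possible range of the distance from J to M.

The maximum is all hops collinear in one direction: 276.4 + 198.1 + 11.5 = 486.0.
The longest hop is 276.4; the others sum to 209.6. Folding the others back against it leaves at least 276.4 − 209.6 = 66.8.

66.8 ≤ JM ≤ 486.0 ft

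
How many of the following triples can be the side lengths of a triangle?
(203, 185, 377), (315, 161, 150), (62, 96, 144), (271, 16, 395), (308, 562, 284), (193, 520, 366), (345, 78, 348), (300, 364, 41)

5

(185,203,377): 185+203 > 377 → valid
(150,161,315): 150+161 ≤ 315 → not valid
(62,96,144): 62+96 > 144 → valid
(16,271,395): 16+271 ≤ 395 → not valid
(284,308,562): 284+308 > 562 → valid
(193,366,520): 193+366 > 520 → valid
(78,345,348): 78+345 > 348 → valid
(41,300,364): 41+300 ≤ 364 → not valid
5 of the 8 triples form a triangle.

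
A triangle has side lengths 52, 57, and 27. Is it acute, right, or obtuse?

Compare the square of the longest side to the sum of squares of the other two: 27² + 52² = 3433 > 3249 = 57².

acute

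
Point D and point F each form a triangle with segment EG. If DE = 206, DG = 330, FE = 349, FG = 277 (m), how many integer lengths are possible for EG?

411

From triangle DEG: 124 < EG < 536.
From triangle FEG: 72 < EG < 626.
Intersection: 124 < EG < 536, so integers 125 through 535: 411 values.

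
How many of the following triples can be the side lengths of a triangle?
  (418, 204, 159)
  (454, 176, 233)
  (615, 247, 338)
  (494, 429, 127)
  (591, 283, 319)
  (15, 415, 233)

2

(159,204,418): 159+204 ≤ 418 → not valid
(176,233,454): 176+233 ≤ 454 → not valid
(247,338,615): 247+338 ≤ 615 → not valid
(127,429,494): 127+429 > 494 → valid
(283,319,591): 283+319 > 591 → valid
(15,233,415): 15+233 ≤ 415 → not valid
2 of the 6 triples form a triangle.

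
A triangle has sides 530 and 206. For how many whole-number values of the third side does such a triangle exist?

411

The third side lies in the open interval (324, 736).
Integers from 325 to 735 inclusive: 735 − 325 + 1 = 411.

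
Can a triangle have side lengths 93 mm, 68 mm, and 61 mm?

Yes

The longest side is 93, and the other two sum to 129.
Since 129 > 93, the triangle inequality holds.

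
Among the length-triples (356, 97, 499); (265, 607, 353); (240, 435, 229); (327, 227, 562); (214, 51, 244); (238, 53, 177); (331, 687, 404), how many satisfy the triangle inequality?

(97,356,499): 97+356 ≤ 499 → not valid
(265,353,607): 265+353 > 607 → valid
(229,240,435): 229+240 > 435 → valid
(227,327,562): 227+327 ≤ 562 → not valid
(51,214,244): 51+214 > 244 → valid
(53,177,238): 53+177 ≤ 238 → not valid
(331,404,687): 331+404 > 687 → valid
4 of the 7 triples form a triangle.

4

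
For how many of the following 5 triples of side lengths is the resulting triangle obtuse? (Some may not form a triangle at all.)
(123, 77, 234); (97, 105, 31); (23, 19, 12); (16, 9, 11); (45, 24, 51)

(123,77,234): 77+123 ≤ 234, not a triangle
(97,105,31): 31²+97² = 10370 < 11025 = 105² → obtuse
(23,19,12): 12²+19² = 505 < 529 = 23² → obtuse
(16,9,11): 9²+11² = 202 < 256 = 16² → obtuse
(45,24,51): 24²+45² = 2601 = 51² → right
3 of the 5 are obtuse.

3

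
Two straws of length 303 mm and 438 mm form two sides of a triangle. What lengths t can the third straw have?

By the triangle inequality, t must be less than 303 + 438 = 741 and greater than |303 − 438| = 135.

135 < t < 741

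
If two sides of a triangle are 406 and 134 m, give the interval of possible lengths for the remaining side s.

272 < s < 540

By the triangle inequality, s must be less than 406 + 134 = 540 and greater than |406 − 134| = 272.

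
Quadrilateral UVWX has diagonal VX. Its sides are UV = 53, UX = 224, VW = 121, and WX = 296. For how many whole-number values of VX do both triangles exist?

From triangle UVX: 171 < VX < 277.
From triangle WVX: 175 < VX < 417.
Intersection: 175 < VX < 277, so integers 176 through 276: 101 values.

101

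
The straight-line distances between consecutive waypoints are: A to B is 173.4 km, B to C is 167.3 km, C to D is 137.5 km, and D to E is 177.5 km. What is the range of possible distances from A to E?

0 ≤ AE ≤ 655.7 km

The maximum is all hops collinear in one direction: 173.4 + 167.3 + 137.5 + 177.5 = 655.7.
The longest hop is 177.5; the others sum to 478.2. Since 177.5 ≤ 478.2, the path can fold back on itself completely, so the minimum distance is 0.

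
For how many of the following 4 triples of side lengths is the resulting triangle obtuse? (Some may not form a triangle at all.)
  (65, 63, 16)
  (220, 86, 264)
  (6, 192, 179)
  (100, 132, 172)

2

(65,63,16): 16²+63² = 4225 = 65² → right
(220,86,264): 86²+220² = 55796 < 69696 = 264² → obtuse
(6,192,179): 6+179 ≤ 192, not a triangle
(100,132,172): 100²+132² = 27424 < 29584 = 172² → obtuse
2 of the 4 are obtuse.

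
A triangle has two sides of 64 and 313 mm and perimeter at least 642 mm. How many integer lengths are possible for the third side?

112

Triangle inequality: 249 < x < 377. Perimeter ≥ 642 gives x ≥ 642 − 64 − 313 = 265.
So 265 ≤ x < 377; integers 265 through 376: 112 values.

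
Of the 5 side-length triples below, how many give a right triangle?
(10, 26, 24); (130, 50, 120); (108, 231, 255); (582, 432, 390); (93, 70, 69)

(10,26,24): 10²+24² = 676 = 26² → right
(130,50,120): 50²+120² = 16900 = 130² → right
(108,231,255): 108²+231² = 65025 = 255² → right
(582,432,390): 390²+432² = 338724 = 582² → right
(93,70,69): 69²+70² = 9661 > 8649 = 93² → acute
4 of the 5 are right.

4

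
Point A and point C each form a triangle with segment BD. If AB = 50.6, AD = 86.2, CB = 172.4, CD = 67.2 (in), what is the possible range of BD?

From triangle ABD: |50.6 − 86.2| < BD < 50.6 + 86.2, i.e. 35.6 < BD < 136.8.
From triangle CBD: 105.2 < BD < 239.6.
Both must hold, so BD lies in the intersection.

105.2 < BD < 136.8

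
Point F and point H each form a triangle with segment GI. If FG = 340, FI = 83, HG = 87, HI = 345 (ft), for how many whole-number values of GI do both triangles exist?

164

From triangle FGI: 257 < GI < 423.
From triangle HGI: 258 < GI < 432.
Intersection: 258 < GI < 423, so integers 259 through 422: 164 values.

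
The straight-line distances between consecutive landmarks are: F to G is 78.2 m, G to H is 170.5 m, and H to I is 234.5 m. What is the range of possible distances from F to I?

The maximum is all hops collinear in one direction: 78.2 + 170.5 + 234.5 = 483.2.
The longest hop is 234.5; the others sum to 248.7. Since 234.5 ≤ 248.7, the path can fold back on itself completely, so the minimum distance is 0.

0 ≤ FI ≤ 483.2 m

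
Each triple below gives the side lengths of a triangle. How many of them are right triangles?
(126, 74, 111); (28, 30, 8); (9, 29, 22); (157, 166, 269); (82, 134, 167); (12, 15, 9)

1

(126,74,111): 74²+111² = 17797 > 15876 = 126² → acute
(28,30,8): 8²+28² = 848 < 900 = 30² → obtuse
(9,29,22): 9²+22² = 565 < 841 = 29² → obtuse
(157,166,269): 157²+166² = 52205 < 72361 = 269² → obtuse
(82,134,167): 82²+134² = 24680 < 27889 = 167² → obtuse
(12,15,9): 9²+12² = 225 = 15² → right
1 of the 6 is right.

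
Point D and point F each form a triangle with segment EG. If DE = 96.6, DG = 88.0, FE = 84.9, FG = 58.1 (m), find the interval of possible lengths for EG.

26.8 < EG < 143.0

From triangle DEG: |96.6 − 88.0| < EG < 96.6 + 88.0, i.e. 8.6 < EG < 184.6.
From triangle FEG: 26.8 < EG < 143.0.
Both must hold, so EG lies in the intersection.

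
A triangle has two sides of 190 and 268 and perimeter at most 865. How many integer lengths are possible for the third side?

329

Triangle inequality: 78 < x < 458. Perimeter ≤ 865 gives x ≤ 865 − 190 − 268 = 407.
So 78 < x ≤ 407; integers 79 through 407: 329 values.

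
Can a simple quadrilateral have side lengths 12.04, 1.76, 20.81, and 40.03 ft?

For a quadrilateral, each side must be shorter than the sum of the others.
Here the longest side is 40.03, but the remaining 3 sides sum to only 34.61.

No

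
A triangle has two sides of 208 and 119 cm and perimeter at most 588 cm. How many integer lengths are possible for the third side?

172

Triangle inequality: 89 < x < 327. Perimeter ≤ 588 gives x ≤ 588 − 208 − 119 = 261.
So 89 < x ≤ 261; integers 90 through 261: 172 values.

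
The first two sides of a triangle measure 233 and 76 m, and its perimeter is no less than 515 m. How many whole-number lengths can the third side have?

Triangle inequality: 157 < x < 309. Perimeter ≥ 515 gives x ≥ 515 − 233 − 76 = 206.
So 206 ≤ x < 309; integers 206 through 308: 103 values.

103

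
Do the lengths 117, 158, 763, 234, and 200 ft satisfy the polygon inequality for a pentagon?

No

For a pentagon, each side must be shorter than the sum of the others.
Here the longest side is 763, but the remaining 4 sides sum to only 709.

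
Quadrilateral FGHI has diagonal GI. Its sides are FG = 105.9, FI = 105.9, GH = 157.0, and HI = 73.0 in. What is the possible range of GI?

84.0 < GI < 211.8

From triangle FGI: |105.9 − 105.9| < GI < 105.9 + 105.9, i.e. 0.0 < GI < 211.8.
From triangle HGI: 84.0 < GI < 230.0.
Both must hold, so GI lies in the intersection.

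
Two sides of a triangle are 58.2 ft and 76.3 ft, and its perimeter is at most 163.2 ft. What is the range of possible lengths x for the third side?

18.1 < x ≤ 28.7

Triangle inequality alone gives 18.1 < x < 134.5.
The perimeter condition gives x ≤ 163.2 − 58.2 − 76.3 = 28.7.
Intersecting the two: 18.1 < x ≤ 28.7.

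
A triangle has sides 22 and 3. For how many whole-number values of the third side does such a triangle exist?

5

The third side lies in the open interval (19, 25).
Integers from 20 to 24 inclusive: 24 − 20 + 1 = 5.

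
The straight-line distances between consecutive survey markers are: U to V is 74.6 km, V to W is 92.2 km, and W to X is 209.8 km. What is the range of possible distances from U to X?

43.0 ≤ UX ≤ 376.6 km

The maximum is all hops collinear in one direction: 74.6 + 92.2 + 209.8 = 376.6.
The longest hop is 209.8; the others sum to 166.8. Folding the others back against it leaves at least 209.8 − 166.8 = 43.0.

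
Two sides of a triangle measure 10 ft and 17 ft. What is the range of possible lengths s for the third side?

7 < s < 27 (ft)

By the triangle inequality, s must be less than 10 + 17 = 27 and greater than |10 − 17| = 7.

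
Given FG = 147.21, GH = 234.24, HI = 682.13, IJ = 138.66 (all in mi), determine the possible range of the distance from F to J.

162.02 ≤ FJ ≤ 1202.24 mi

The maximum is all hops collinear in one direction: 147.21 + 234.24 + 682.13 + 138.66 = 1202.24.
The longest hop is 682.13; the others sum to 520.11. Folding the others back against it leaves at least 682.13 − 520.11 = 162.02.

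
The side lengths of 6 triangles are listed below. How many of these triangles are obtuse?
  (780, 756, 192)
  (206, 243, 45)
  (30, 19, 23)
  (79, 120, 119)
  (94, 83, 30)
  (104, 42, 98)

(780,756,192): 192²+756² = 608400 = 780² → right
(206,243,45): 45²+206² = 44461 < 59049 = 243² → obtuse
(30,19,23): 19²+23² = 890 < 900 = 30² → obtuse
(79,120,119): 79²+119² = 20402 > 14400 = 120² → acute
(94,83,30): 30²+83² = 7789 < 8836 = 94² → obtuse
(104,42,98): 42²+98² = 11368 > 10816 = 104² → acute
3 of the 6 are obtuse.

3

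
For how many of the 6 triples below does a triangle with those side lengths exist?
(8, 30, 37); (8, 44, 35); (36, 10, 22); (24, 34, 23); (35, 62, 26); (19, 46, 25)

(8,30,37): 8+30 > 37 → valid
(8,35,44): 8+35 ≤ 44 → not valid
(10,22,36): 10+22 ≤ 36 → not valid
(23,24,34): 23+24 > 34 → valid
(26,35,62): 26+35 ≤ 62 → not valid
(19,25,46): 19+25 ≤ 46 → not valid
2 of the 6 triples form a triangle.

2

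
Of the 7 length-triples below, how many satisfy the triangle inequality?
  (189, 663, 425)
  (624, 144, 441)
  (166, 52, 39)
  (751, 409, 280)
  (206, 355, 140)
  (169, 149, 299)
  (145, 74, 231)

(189,425,663): 189+425 ≤ 663 → not valid
(144,441,624): 144+441 ≤ 624 → not valid
(39,52,166): 39+52 ≤ 166 → not valid
(280,409,751): 280+409 ≤ 751 → not valid
(140,206,355): 140+206 ≤ 355 → not valid
(149,169,299): 149+169 > 299 → valid
(74,145,231): 74+145 ≤ 231 → not valid
1 of the 7 triples forms a triangle.

1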